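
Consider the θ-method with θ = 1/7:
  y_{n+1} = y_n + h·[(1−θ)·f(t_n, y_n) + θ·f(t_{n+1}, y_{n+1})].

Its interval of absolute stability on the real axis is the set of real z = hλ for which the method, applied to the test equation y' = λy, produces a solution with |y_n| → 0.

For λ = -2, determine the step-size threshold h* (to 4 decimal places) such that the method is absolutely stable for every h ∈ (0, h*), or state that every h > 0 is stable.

Set f=λy, z=hλ:
  y_{n+1} = y_n + z·[6/7·y_n + 1/7·y_{n+1}] ⇒ (1 − 1/7z)y_{n+1} = (1 + 6/7z)y_n
  so R(z) = (1 + 6/7z)/(1 − 1/7z).

Need |R(x)|<1, x<0.
x=-0.45: |R|=0.5772
R=−1: 1+6/7x = −1+1/7x ⇒ -5/7x=2 ⇒ x=2/(-5/7)=-2.8000
Confirm numerically:
  x=-2.491: |R|=0.83721 <1
  x=-1.993: |R|=0.55132 <1
  x=-1.414: |R|=0.17637 <1
  x=-3.196: |R|=1.19419 >1
  x=-2.901: |R|=1.05100 >1
Stable set (-2.8000, 0).

(-2.8000,0); λ=-2 ⇒ h* = (14/5)/2 = 1.4000.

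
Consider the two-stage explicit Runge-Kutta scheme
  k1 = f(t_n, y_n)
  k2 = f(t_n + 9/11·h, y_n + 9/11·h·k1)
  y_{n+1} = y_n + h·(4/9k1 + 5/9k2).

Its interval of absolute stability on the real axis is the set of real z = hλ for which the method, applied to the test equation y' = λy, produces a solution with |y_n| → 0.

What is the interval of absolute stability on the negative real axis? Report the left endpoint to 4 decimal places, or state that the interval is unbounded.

Set f=λy, z=hλ:
  k1=λy_n ⇒ h·k1=z·y_n;  k2=λ(1+9/11z)y_n ⇒ h·k2=z(1+9/11z)y_n
  y_{n+1}/y_n = 1 + 4/9z + 5/9z(1+9/11z) = 1 + z + 5/11z²
  ⇒ R(z) = 1 + z + 5/11z².

Boundary: |R(x)|=1, x<0.
x=-0.52: |R|=0.6029
R=1: x+5/11x²=0 ⇒ x=−11/5=-2.2000; min R=1−1/(4·5/11)=0.4500>−1
Confirm numerically:
  x=-2.041: |R|=0.85249 <1
  x=-1.869: |R|=0.71880 <1
  x=-1.772: |R|=0.65527 <1
  x=-1.191: |R|=0.45376 <1
  x=-2.686: |R|=1.59336 >1
  x=-2.583: |R|=1.44968 >1
  x=-2.311: |R|=1.11660 >1
Interval (-2.2000, 0).

z∈(-2.2000,0).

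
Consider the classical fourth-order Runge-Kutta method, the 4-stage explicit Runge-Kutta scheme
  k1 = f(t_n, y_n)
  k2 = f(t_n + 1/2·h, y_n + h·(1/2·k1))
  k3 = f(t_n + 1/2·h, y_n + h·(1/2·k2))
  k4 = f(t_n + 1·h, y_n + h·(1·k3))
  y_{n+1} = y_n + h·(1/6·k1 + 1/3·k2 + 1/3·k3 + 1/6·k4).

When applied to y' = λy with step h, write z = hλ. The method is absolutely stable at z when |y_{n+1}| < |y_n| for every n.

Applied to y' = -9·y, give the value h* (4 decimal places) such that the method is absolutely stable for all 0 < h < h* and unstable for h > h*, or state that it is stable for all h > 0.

(-2.7853,0); λ=-9 ⇒ h* = 0.3095.

Test eqn y'=λy, z=hλ:
  order 4, 4-stage ⇒ R(z)=1+z+z^2/2+z^3/6+z^4/24
  (e.g. R(-0.97)=0.38523, |R|=0.38523)

Need |R(x)|<1, x<0.
x=-0.97: |R|=0.3852
|R(-1.65)|=0.2714 |R(-1.16)|=0.3281 |R(-0.64)|=0.5281
Bisect:
  x_lo=-3.3773 |R|=2.3262  x_hi=-0.2244 |R|=0.7990
  mid=-1.80083 |R|=0.28553 →hi
  mid=-2.58905 |R|=0.74226 →hi
  mid=-2.98316 |R|=1.34168 →lo
  mid=-2.78611 |R|=1.00123 →lo
  mid=-2.68758 |R|=0.86240 →hi
  mid=-2.73684 |R|=0.92938 →hi
  mid=-2.76148 |R|=0.96468 →hi
  mid=-2.77379 |R|=0.98280 →hi
  mid=-2.77995 |R|=0.99197 →hi
  ...
  [-2.78534,-2.78515] ⇒ x*=-2.7853
Stable set (-2.7853, 0).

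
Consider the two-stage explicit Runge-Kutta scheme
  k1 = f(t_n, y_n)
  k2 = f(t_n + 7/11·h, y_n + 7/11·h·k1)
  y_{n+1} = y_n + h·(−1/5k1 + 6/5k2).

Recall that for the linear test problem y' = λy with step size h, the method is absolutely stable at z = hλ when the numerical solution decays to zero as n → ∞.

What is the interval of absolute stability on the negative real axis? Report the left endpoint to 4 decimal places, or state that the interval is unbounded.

(-1.3095, 0).

Set f=λy, z=hλ:
  k1=λy_n ⇒ h·k1=z·y_n;  k2=λ(1+7/11z)y_n ⇒ h·k2=z(1+7/11z)y_n
  y_{n+1}/y_n = 1 − 1/5z + 6/5z(1+7/11z) = 1 + z + 42/55z²
  ⇒ R(z) = 1 + z + 42/55z².

Boundary: |R(x)|=1, x<0.
x=-1.75: |R|=1.5886
R=1: x+42/55x²=0 ⇒ x=−55/42=-1.3095; min R=1−1/(4·42/55)=0.6726>−1
Confirm numerically:
  x=-1.059: |R|=0.79740 <1
  x=-0.865: |R|=0.70637 <1
  x=-0.628: |R|=0.67317 <1
  x=-1.876: |R|=1.81152 >1
  x=-1.476: |R|=1.18764 >1
  x=-1.406: |R|=1.10358 >1
Stable set (-1.3095, 0).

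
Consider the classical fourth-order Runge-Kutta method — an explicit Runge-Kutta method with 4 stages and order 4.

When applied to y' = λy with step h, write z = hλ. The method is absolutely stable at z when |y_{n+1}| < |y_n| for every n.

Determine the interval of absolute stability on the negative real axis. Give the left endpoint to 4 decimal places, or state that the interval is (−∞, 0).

(-2.7853, 0).

Set f=λy, z=hλ:
  order 4, 4-stage ⇒ R(z)=1+z+z^2/2+z^3/6+z^4/24
  (e.g. R(-0.7)=0.49784, |R|=0.49784)

Solve |R(x)|<1 on ℝ⁻.
x=-0.7: |R|=0.4978
|R(-2.8)|=1.0224 |R(-1.98)|=0.3269
Bisect:
  x_lo=-3.1577 |R|=1.7227  x_hi=-0.3184 |R|=0.7274
  mid=-1.73802 |R|=0.27752 →hi
  mid=-2.44785 |R|=0.59954 →hi
  mid=-2.80276 |R|=1.02665 →lo
  mid=-2.62530 |R|=0.78439 →hi
  mid=-2.71403 |R|=0.89777 →hi
  mid=-2.75839 |R|=0.96020 →hi
  mid=-2.78058 |R|=0.99291 →hi
  mid=-2.79167 |R|=1.00965 →lo
  mid=-2.78612 |R|=1.00125 →lo
  ...
  [-2.78543,-2.78526] ⇒ x*=-2.7853
Stable set (-2.7853, 0).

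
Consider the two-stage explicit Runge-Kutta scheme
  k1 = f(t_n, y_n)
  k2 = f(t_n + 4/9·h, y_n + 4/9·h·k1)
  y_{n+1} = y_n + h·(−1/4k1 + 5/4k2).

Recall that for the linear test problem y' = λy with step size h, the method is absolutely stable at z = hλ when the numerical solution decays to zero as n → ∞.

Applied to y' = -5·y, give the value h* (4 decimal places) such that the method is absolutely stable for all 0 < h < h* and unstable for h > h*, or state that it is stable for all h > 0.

(-1.8000,0); λ=-5 ⇒ h* = (9/5)/5 = 0.3600.

On y'=λy, z=hλ:
  k1=λy_n ⇒ h·k1=z·y_n;  k2=λ(1+4/9z)y_n ⇒ h·k2=z(1+4/9z)y_n
  y_{n+1}/y_n = 1 − 1/4z + 5/4z(1+4/9z) = 1 + z + 5/9z²
  ⇒ R(z) = 1 + z + 5/9z².

Solve |R(x)|<1 on ℝ⁻.
x=-1.38: |R|=0.6780
R=1: x+5/9x²=0 ⇒ x=−9/5=-1.8000; min R=1−1/(4·5/9)=0.5500>−1
Confirm numerically:
  x=-1.509: |R|=0.75604 <1
  x=-1.285: |R|=0.63235 <1
  x=-0.979: |R|=0.55347 <1
  x=-0.760: |R|=0.56089 <1
  x=-2.398: |R|=1.79667 >1
  x=-1.858: |R|=1.05987 >1
Interval (-1.8000, 0).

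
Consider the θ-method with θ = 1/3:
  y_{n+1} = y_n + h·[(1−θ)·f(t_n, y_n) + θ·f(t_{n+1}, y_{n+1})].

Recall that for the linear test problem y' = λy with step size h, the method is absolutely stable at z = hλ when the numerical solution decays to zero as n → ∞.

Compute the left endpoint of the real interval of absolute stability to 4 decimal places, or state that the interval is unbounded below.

left endpoint -6.0000.

On y'=λy, z=hλ:
  y_{n+1} = y_n + z·[2/3·y_n + 1/3·y_{n+1}] ⇒ (1 − 1/3z)y_{n+1} = (1 + 2/3z)y_n
  Hence R(z) = (1 + 2/3z)/(1 − 1/3z).

Solve |R(x)|<1 on ℝ⁻.
x=-1.7: |R|=0.0851
R=−1: 1+2/3x = −1+1/3x ⇒ -1/3x=2 ⇒ x=2/(-1/3)=-6.0000
Confirm numerically:
  x=-5.718: |R|=0.96765 <1
  x=-5.426: |R|=0.93188 <1
  x=-3.329: |R|=0.57797 <1
  x=-2.745: |R|=0.43342 <1
  x=-6.351: |R|=1.03754 >1
  x=-6.042: |R|=1.00464 >1
So |R|<1 on (-6.0000, 0).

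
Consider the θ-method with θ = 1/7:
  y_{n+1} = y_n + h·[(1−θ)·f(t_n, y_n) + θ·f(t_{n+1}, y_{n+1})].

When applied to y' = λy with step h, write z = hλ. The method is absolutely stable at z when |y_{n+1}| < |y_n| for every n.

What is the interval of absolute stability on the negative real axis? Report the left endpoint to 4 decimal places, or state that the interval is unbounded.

(-2.8000, 0).

Test eqn y'=λy, z=hλ:
  y_{n+1} = y_n + z·[6/7·y_n + 1/7·y_{n+1}] ⇒ (1 − 1/7z)y_{n+1} = (1 + 6/7z)y_n
  Hence R(z) = (1 + 6/7z)/(1 − 1/7z).

Solve |R(x)|<1 on ℝ⁻.
x=-1.58: |R|=0.2890
R=−1: 1+6/7x = −1+1/7x ⇒ -5/7x=2 ⇒ x=2/(-5/7)=-2.8000
Confirm numerically:
  x=-1.426: |R|=0.18467 <1
  x=-1.359: |R|=0.13805 <1
  x=-1.332: |R|=0.11906 <1
  x=-3.357: |R|=1.26890 >1
  x=-3.315: |R|=1.24964 >1
Interval (-2.8000, 0).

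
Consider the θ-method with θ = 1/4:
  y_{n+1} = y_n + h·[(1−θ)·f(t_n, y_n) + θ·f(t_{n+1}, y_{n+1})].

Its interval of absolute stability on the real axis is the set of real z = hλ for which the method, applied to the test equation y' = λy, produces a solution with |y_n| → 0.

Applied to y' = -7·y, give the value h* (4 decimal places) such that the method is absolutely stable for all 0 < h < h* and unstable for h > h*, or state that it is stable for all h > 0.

(-4.0000,0); λ=-7 ⇒ h* = (4)/7 = 0.5714.

Test eqn y'=λy, z=hλ:
  y_{n+1} = y_n + z·[3/4·y_n + 1/4·y_{n+1}] ⇒ (1 − 1/4z)y_{n+1} = (1 + 3/4z)y_n
  Hence R(z) = (1 + 3/4z)/(1 − 1/4z).

Need |R(x)|<1, x<0.
x=-1.74: |R|=0.2125
R=−1: 1+3/4x = −1+1/4x ⇒ -1/2x=2 ⇒ x=2/(-1/2)=-4.0000
Confirm numerically:
  x=-3.943: |R|=0.98565 <1
  x=-3.523: |R|=0.87319 <1
  x=-3.149: |R|=0.76192 <1
  x=-1.658: |R|=0.17215 <1
  x=-4.493: |R|=1.11610 >1
  x=-4.405: |R|=1.09637 >1
Interval (-4.0000, 0).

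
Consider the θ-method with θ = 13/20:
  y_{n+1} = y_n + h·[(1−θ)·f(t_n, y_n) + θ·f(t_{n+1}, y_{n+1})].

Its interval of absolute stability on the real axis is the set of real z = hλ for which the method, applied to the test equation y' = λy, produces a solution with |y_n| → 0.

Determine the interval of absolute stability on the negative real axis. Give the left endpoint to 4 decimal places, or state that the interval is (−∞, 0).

(−∞, 0) — no finite endpoint.

Set f=λy, z=hλ:
  y_{n+1} = y_n + z·[7/20·y_n + 13/20·y_{n+1}] ⇒ (1 − 13/20z)y_{n+1} = (1 + 7/20z)y_n
  ⇒ R(z) = (1 + 7/20z)/(1 − 13/20z).

Find x<0 with |R(x)|<1.
x=-1.23: |R|=0.3165
x=-2: |R|=0.1304
x=-10: |R|=0.3333
x=-100: |R|=0.5152
θ=13/20≥1/2 ⇒ |1+7/20x|<|1−13/20x| ∀x<0 ⇒ interval (−∞,0).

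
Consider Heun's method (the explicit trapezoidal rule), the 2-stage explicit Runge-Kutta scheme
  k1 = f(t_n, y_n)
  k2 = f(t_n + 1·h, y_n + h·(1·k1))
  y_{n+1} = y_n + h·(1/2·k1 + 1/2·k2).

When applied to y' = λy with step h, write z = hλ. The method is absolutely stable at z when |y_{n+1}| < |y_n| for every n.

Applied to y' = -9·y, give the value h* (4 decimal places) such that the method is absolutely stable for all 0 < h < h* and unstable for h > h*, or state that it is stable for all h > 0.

(-2.0000,0); λ=-9 ⇒ h* = 0.2222.

Test eqn y'=λy, z=hλ:
  order 2, 2-stage ⇒ R(z)=1+z+z^2/2
  (e.g. R(-1.21)=0.52205, |R|=0.52205)

Find x<0 with |R(x)|<1.
x=-1.21: |R|=0.5221
|R(-1.82)|=0.8362 |R(-1.22)|=0.5242 |R(-0.99)|=0.5000
Bisect:
  x_lo=-2.3565 |R|=1.4200  x_hi=-0.0658 |R|=0.9364
  mid=-1.21114 |R|=0.52229 →hi
  mid=-1.78380 |R|=0.80718 →hi
  mid=-2.07014 |R|=1.07260 →lo
  mid=-1.92697 |R|=0.92964 →hi
  mid=-1.99856 |R|=0.99856 →hi
  mid=-2.03435 |R|=1.03494 →lo
  mid=-2.01645 |R|=1.01659 →lo
  ...
  [-2.00009,-1.99995] ⇒ x*=-2.0000
Interval (-2.0000, 0).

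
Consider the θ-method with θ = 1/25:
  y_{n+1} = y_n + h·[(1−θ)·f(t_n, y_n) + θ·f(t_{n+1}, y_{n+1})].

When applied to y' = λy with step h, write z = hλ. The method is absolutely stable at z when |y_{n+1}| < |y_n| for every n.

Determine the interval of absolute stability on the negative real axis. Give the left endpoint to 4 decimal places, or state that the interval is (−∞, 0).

z∈(-2.1739,0).

With y'=λy (z=hλ):
  y_{n+1} = y_n + z·[24/25·y_n + 1/25·y_{n+1}] ⇒ (1 − 1/25z)y_{n+1} = (1 + 24/25z)y_n
  Hence R(z) = (1 + 24/25z)/(1 − 1/25z).

Solve |R(x)|<1 on ℝ⁻.
x=-0.97: |R|=0.0662
R=−1: 1+24/25x = −1+1/25x ⇒ -23/25x=2 ⇒ x=2/(-23/25)=-2.1739
Confirm numerically:
  x=-1.600: |R|=0.50376 <1
  x=-1.493: |R|=0.40886 <1
  x=-1.337: |R|=0.26913 <1
  x=-1.286: |R|=0.22308 <1
  x=-2.742: |R|=1.47098 >1
  x=-2.541: |R|=1.30656 >1
  x=-2.269: |R|=1.08020 >1
Stable set (-2.1739, 0).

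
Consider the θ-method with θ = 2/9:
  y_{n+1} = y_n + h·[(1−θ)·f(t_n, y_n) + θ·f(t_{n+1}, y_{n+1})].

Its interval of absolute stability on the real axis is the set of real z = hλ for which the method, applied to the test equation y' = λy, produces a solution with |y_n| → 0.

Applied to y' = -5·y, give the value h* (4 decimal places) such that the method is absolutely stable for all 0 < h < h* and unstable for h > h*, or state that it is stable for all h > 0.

(-3.6000,0); λ=-5 ⇒ h* = (18/5)/5 = 0.7200.

Set f=λy, z=hλ:
  y_{n+1} = y_n + z·[7/9·y_n + 2/9·y_{n+1}] ⇒ (1 − 2/9z)y_{n+1} = (1 + 7/9z)y_n
  Hence R(z) = (1 + 7/9z)/(1 − 2/9z).

Boundary: |R(x)|=1, x<0.
x=-1.37: |R|=0.0503
R=−1: 1+7/9x = −1+2/9x ⇒ -5/9x=2 ⇒ x=2/(-5/9)=-3.6000
Confirm numerically:
  x=-3.123: |R|=0.84357 <1
  x=-2.428: |R|=0.57708 <1
  x=-2.089: |R|=0.42670 <1
  x=-1.834: |R|=0.30297 <1
  x=-4.139: |R|=1.15598 >1
  x=-3.875: |R|=1.08209 >1
  x=-3.814: |R|=1.06435 >1
So |R|<1 on (-3.6000, 0).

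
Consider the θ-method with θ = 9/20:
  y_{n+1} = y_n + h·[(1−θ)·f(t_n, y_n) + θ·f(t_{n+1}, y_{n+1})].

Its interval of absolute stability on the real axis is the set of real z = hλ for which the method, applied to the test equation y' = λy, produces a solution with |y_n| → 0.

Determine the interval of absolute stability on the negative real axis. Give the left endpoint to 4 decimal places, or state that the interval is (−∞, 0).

Set f=λy, z=hλ:
  y_{n+1} = y_n + z·[11/20·y_n + 9/20·y_{n+1}] ⇒ (1 − 9/20z)y_{n+1} = (1 + 11/20z)y_n
  R(z) = (1 + 11/20z)/(1 − 9/20z).

Find x<0 with |R(x)|<1.
x=-1.66: |R|=0.0498
R=−1: 1+11/20x = −1+9/20x ⇒ -1/10x=2 ⇒ x=2/(-1/10)=-20.0000
Confirm numerically:
  x=-18.216: |R|=0.98060 <1
  x=-16.333: |R|=0.95608 <1
  x=-12.041: |R|=0.87600 <1
  x=-8.095: |R|=0.74358 <1
  x=-20.541: |R|=1.00528 >1
  x=-20.539: |R|=1.00526 >1
  x=-20.172: |R|=1.00171 >1
So |R|<1 on (-20.0000, 0).

(-20.0000, 0).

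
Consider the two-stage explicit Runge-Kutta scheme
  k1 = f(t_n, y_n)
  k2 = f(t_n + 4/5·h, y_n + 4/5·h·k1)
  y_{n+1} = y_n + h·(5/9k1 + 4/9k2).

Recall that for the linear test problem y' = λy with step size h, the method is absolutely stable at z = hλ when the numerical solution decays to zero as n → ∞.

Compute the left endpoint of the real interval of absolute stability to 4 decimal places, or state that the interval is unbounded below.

left endpoint -2.8125.

Test eqn y'=λy, z=hλ:
  k1=λy_n ⇒ h·k1=z·y_n;  k2=λ(1+4/5z)y_n ⇒ h·k2=z(1+4/5z)y_n
  y_{n+1}/y_n = 1 + 5/9z + 4/9z(1+4/5z) = 1 + z + 16/45z²
  ⇒ R(z) = 1 + z + 16/45z².

Find x<0 with |R(x)|<1.
x=-1.4: |R|=0.2969
R=1: x+16/45x²=0 ⇒ x=−45/16=-2.8125; min R=1−1/(4·16/45)=0.2969>−1
Confirm numerically:
  x=-2.265: |R|=0.55908 <1
  x=-2.220: |R|=0.53232 <1
  x=-2.111: |R|=0.47347 <1
  x=-1.556: |R|=0.30485 <1
  x=-3.257: |R|=1.51475 >1
  x=-3.119: |R|=1.33990 >1
Interval (-2.8125, 0).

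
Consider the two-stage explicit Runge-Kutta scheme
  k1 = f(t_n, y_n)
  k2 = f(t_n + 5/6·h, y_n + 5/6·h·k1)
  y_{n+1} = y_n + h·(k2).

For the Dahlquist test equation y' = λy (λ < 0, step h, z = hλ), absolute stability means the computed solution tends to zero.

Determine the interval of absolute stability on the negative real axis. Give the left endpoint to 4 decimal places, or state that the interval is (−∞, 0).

(-1.2000, 0).

On y'=λy, z=hλ:
  k1=λy_n ⇒ h·k1=z·y_n;  k2=λ(1+5/6z)y_n ⇒ h·k2=z(1+5/6z)y_n
  y_{n+1}/y_n = 1 + z(1+5/6z) = 1 + z + 5/6z²
  so R(z) = 1 + z + 5/6z².

Boundary: |R(x)|=1, x<0.
x=-1.24: |R|=1.0413
R=1: x+5/6x²=0 ⇒ x=−6/5=-1.2000; min R=1−1/(4·5/6)=0.7000>−1
Confirm numerically:
  x=-1.125: |R|=0.92969 <1
  x=-1.007: |R|=0.83804 <1
  x=-0.862: |R|=0.75720 <1
  x=-0.626: |R|=0.70056 <1
  x=-1.727: |R|=1.75844 >1
  x=-1.380: |R|=1.20700 >1
Stable set (-1.2000, 0).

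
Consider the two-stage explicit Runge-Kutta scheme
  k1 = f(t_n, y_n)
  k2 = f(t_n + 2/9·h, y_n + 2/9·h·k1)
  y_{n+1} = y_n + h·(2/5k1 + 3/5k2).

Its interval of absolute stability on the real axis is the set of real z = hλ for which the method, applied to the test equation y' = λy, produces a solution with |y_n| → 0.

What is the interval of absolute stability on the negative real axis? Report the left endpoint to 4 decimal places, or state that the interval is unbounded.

(-7.5000, 0).

With y'=λy (z=hλ):
  k1=λy_n ⇒ h·k1=z·y_n;  k2=λ(1+2/9z)y_n ⇒ h·k2=z(1+2/9z)y_n
  y_{n+1}/y_n = 1 + 2/5z + 3/5z(1+2/9z) = 1 + z + 2/15z²
  Hence R(z) = 1 + z + 2/15z².

Boundary: |R(x)|=1, x<0.
x=-1.24: |R|=0.0350
R=1: x+2/15x²=0 ⇒ x=−15/2=-7.5000; min R=1−1/(4·2/15)=-0.8750>−1
Confirm numerically:
  x=-6.874: |R|=0.42625 <1
  x=-5.767: |R|=0.33256 <1
  x=-5.681: |R|=0.37783 <1
  x=-4.504: |R|=0.79920 <1
  x=-7.903: |R|=1.42465 >1
  x=-7.875: |R|=1.39375 >1
  x=-7.623: |R|=1.12502 >1
Stable set (-7.5000, 0).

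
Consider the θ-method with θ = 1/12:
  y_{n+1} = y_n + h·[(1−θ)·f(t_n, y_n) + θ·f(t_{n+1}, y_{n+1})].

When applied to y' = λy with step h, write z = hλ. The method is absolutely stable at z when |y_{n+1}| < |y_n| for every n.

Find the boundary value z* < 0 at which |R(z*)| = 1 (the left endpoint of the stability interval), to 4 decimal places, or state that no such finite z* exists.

z* = -2.4000.

On y'=λy, z=hλ:
  y_{n+1} = y_n + z·[11/12·y_n + 1/12·y_{n+1}] ⇒ (1 − 1/12z)y_{n+1} = (1 + 11/12z)y_n
  R(z) = (1 + 11/12z)/(1 − 1/12z).

Solve |R(x)|<1 on ℝ⁻.
x=-0.42: |R|=0.5942
R=−1: 1+11/12x = −1+1/12x ⇒ -5/6x=2 ⇒ x=2/(-5/6)=-2.4000
Confirm numerically:
  x=-2.231: |R|=0.88125 <1
  x=-2.211: |R|=0.86700 <1
  x=-1.086: |R|=0.00413 <1
  x=-2.900: |R|=1.33557 >1
  x=-2.741: |R|=1.23133 >1
  x=-2.509: |R|=1.07513 >1
So |R|<1 on (-2.4000, 0).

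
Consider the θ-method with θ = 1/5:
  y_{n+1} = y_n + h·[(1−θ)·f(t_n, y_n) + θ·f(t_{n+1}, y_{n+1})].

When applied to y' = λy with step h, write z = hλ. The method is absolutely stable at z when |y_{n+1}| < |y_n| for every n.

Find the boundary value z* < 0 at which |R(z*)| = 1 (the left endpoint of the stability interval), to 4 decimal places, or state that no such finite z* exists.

left endpoint -3.3333.

Test eqn y'=λy, z=hλ:
  y_{n+1} = y_n + z·[4/5·y_n + 1/5·y_{n+1}] ⇒ (1 − 1/5z)y_{n+1} = (1 + 4/5z)y_n
  Hence R(z) = (1 + 4/5z)/(1 − 1/5z).

Need |R(x)|<1, x<0.
x=-0.67: |R|=0.4092
R=−1: 1+4/5x = −1+1/5x ⇒ -3/5x=2 ⇒ x=2/(-3/5)=-3.3333
Confirm numerically:
  x=-2.686: |R|=0.74733 <1
  x=-2.398: |R|=0.62071 <1
  x=-1.470: |R|=0.13601 <1
  x=-3.913: |R|=1.19511 >1
  x=-3.541: |R|=1.07294 >1
  x=-3.436: |R|=1.03651 >1
Interval (-3.3333, 0).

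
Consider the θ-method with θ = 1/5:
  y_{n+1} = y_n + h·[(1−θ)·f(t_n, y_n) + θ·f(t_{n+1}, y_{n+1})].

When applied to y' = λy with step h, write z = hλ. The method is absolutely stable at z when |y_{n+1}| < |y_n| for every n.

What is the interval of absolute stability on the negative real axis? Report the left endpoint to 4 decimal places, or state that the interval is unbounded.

(-3.3333, 0).

On y'=λy, z=hλ:
  y_{n+1} = y_n + z·[4/5·y_n + 1/5·y_{n+1}] ⇒ (1 − 1/5z)y_{n+1} = (1 + 4/5z)y_n
  R(z) = (1 + 4/5z)/(1 − 1/5z).

Boundary: |R(x)|=1, x<0.
x=-1.26: |R|=0.0064
R=−1: 1+4/5x = −1+1/5x ⇒ -3/5x=2 ⇒ x=2/(-3/5)=-3.3333
Confirm numerically:
  x=-2.500: |R|=0.66667 <1
  x=-2.353: |R|=0.60003 <1
  x=-1.401: |R|=0.09436 <1
  x=-1.395: |R|=0.09070 <1
  x=-3.690: |R|=1.12313 >1
  x=-3.623: |R|=1.10078 >1
  x=-3.616: |R|=1.09842 >1
So |R|<1 on (-3.3333, 0).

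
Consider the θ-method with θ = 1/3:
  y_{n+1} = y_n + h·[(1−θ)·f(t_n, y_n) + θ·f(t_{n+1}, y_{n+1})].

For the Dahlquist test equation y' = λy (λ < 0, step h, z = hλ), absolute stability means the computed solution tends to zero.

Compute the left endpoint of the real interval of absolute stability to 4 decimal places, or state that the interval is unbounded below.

left endpoint -6.0000.

Set f=λy, z=hλ:
  y_{n+1} = y_n + z·[2/3·y_n + 1/3·y_{n+1}] ⇒ (1 − 1/3z)y_{n+1} = (1 + 2/3z)y_n
  so R(z) = (1 + 2/3z)/(1 − 1/3z).

Need |R(x)|<1, x<0.
x=-0.71: |R|=0.4259
R=−1: 1+2/3x = −1+1/3x ⇒ -1/3x=2 ⇒ x=2/(-1/3)=-6.0000
Confirm numerically:
  x=-4.896: |R|=0.86018 <1
  x=-4.223: |R|=0.75398 <1
  x=-3.535: |R|=0.62280 <1
  x=-3.495: |R|=0.61432 <1
  x=-6.462: |R|=1.04883 >1
  x=-6.084: |R|=1.00925 >1
So |R|<1 on (-6.0000, 0).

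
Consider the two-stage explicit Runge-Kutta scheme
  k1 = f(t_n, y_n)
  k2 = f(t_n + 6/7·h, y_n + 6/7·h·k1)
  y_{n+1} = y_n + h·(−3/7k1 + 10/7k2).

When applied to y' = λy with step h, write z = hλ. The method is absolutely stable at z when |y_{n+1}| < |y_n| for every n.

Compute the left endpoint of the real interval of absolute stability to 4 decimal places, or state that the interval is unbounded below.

Test eqn y'=λy, z=hλ:
  k1=λy_n ⇒ h·k1=z·y_n;  k2=λ(1+6/7z)y_n ⇒ h·k2=z(1+6/7z)y_n
  y_{n+1}/y_n = 1 − 3/7z + 10/7z(1+6/7z) = 1 + z + 60/49z²
  R(z) = 1 + z + 60/49z².

Find x<0 with |R(x)|<1.
x=-1.48: |R|=2.2021
R=1: x+60/49x²=0 ⇒ x=−49/60=-0.8167; min R=1−1/(4·60/49)=0.7958>−1
Confirm numerically:
  x=-0.722: |R|=0.91631 <1
  x=-0.678: |R|=0.88488 <1
  x=-0.508: |R|=0.80800 <1
  x=-1.161: |R|=1.48952 >1
  x=-1.063: |R|=1.32064 >1
  x=-1.023: |R|=1.25846 >1
Interval (-0.8167, 0).

z* = -0.8167.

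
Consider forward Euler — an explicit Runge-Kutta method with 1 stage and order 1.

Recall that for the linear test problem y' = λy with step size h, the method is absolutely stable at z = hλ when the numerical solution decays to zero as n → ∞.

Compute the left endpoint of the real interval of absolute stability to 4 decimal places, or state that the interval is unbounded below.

z* = -2.0000.

Set f=λy, z=hλ:
  order 1, 1-stage ⇒ R(z)=1+z
  (e.g. R(-1.02)=-0.02000, |R|=0.02000)

Find x<0 with |R(x)|<1.
x=-1.02: |R|=0.0200
|R(-1.36)|=0.3600 |R(-1.27)|=0.2700 |R(-0.92)|=0.0800
Bisect:
  x_lo=-2.6136 |R|=1.6136  x_hi=-0.3477 |R|=0.6523
  mid=-1.48066 |R|=0.48066 →hi
  mid=-2.04715 |R|=1.04715 →lo
  mid=-1.76391 |R|=0.76391 →hi
  mid=-1.90553 |R|=0.90553 →hi
  mid=-1.97634 |R|=0.97634 →hi
  mid=-2.01174 |R|=1.01174 →lo
  mid=-1.99404 |R|=0.99404 →hi
  mid=-2.00289 |R|=1.00289 →lo
  mid=-1.99846 |R|=0.99846 →hi
  ...
  [-2.00012,-1.99999] ⇒ x*=-2.0000
So |R|<1 on (-2.0000, 0).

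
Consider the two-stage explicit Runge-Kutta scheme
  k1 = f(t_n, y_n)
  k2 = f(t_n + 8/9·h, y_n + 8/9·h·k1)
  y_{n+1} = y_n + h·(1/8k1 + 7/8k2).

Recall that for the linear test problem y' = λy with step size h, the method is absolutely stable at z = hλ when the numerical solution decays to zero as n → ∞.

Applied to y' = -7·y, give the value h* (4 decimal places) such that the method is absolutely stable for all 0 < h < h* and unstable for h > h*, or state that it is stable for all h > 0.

With y'=λy (z=hλ):
  k1=λy_n ⇒ h·k1=z·y_n;  k2=λ(1+8/9z)y_n ⇒ h·k2=z(1+8/9z)y_n
  y_{n+1}/y_n = 1 + 1/8z + 7/8z(1+8/9z) = 1 + z + 7/9z²
  Hence R(z) = 1 + z + 7/9z².

Find x<0 with |R(x)|<1.
x=-1.78: |R|=1.6843
R=1: x+7/9x²=0 ⇒ x=−9/7=-1.2857; min R=1−1/(4·7/9)=0.6786>−1
Confirm numerically:
  x=-1.231: |R|=0.94761 <1
  x=-1.227: |R|=0.94397 <1
  x=-0.671: |R|=0.67919 <1
  x=-0.646: |R|=0.67858 <1
  x=-1.430: |R|=1.16048 >1
  x=-1.426: |R|=1.15559 >1
Stable set (-1.2857, 0).

(-1.2857,0); λ=-7 ⇒ h* = (9/7)/7 = 0.1837.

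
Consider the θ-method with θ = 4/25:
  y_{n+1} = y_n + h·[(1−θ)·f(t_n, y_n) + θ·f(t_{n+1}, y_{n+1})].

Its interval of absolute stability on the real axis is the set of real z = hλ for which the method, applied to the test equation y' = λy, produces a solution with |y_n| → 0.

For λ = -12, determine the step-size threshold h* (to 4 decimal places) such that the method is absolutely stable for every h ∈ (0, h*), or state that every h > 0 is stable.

(-2.9412,0); λ=-12 ⇒ h* = (50/17)/12 = 0.2451.

On y'=λy, z=hλ:
  y_{n+1} = y_n + z·[21/25·y_n + 4/25·y_{n+1}] ⇒ (1 − 4/25z)y_{n+1} = (1 + 21/25z)y_n
  ⇒ R(z) = (1 + 21/25z)/(1 − 4/25z).

Find x<0 with |R(x)|<1.
x=-0.72: |R|=0.3544
R=−1: 1+21/25x = −1+4/25x ⇒ -17/25x=2 ⇒ x=2/(-17/25)=-2.9412
Confirm numerically:
  x=-2.896: |R|=0.97901 <1
  x=-2.876: |R|=0.96965 <1
  x=-2.571: |R|=0.82165 <1
  x=-2.544: |R|=0.80805 <1
  x=-3.463: |R|=1.22833 >1
  x=-3.325: |R|=1.17037 >1
  x=-3.011: |R|=1.03204 >1
Stable set (-2.9412, 0).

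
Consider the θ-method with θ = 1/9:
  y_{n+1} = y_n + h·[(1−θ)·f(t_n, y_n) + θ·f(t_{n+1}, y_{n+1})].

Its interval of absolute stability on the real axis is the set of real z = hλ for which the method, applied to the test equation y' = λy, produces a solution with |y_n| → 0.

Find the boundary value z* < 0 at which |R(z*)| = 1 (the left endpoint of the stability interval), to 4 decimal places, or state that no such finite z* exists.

Test eqn y'=λy, z=hλ:
  y_{n+1} = y_n + z·[8/9·y_n + 1/9·y_{n+1}] ⇒ (1 − 1/9z)y_{n+1} = (1 + 8/9z)y_n
  R(z) = (1 + 8/9z)/(1 − 1/9z).

Boundary: |R(x)|=1, x<0.
x=-0.47: |R|=0.5533
R=−1: 1+8/9x = −1+1/9x ⇒ -7/9x=2 ⇒ x=2/(-7/9)=-2.5714
Confirm numerically:
  x=-2.262: |R|=0.80767 <1
  x=-1.196: |R|=0.05571 <1
  x=-1.117: |R|=0.00633 <1
  x=-2.853: |R|=1.16629 >1
  x=-2.850: |R|=1.16456 >1
So |R|<1 on (-2.5714, 0).

z* = -2.5714.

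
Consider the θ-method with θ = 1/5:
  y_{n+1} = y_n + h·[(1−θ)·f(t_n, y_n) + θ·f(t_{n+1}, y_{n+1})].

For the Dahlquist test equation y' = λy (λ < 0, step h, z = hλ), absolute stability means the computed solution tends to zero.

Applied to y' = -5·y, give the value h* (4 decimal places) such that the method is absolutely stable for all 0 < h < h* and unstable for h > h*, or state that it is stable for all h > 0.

With y'=λy (z=hλ):
  y_{n+1} = y_n + z·[4/5·y_n + 1/5·y_{n+1}] ⇒ (1 − 1/5z)y_{n+1} = (1 + 4/5z)y_n
  R(z) = (1 + 4/5z)/(1 − 1/5z).

Find x<0 with |R(x)|<1.
x=-1.03: |R|=0.1459
R=−1: 1+4/5x = −1+1/5x ⇒ -3/5x=2 ⇒ x=2/(-3/5)=-3.3333
Confirm numerically:
  x=-2.753: |R|=0.77544 <1
  x=-2.504: |R|=0.66844 <1
  x=-2.428: |R|=0.63436 <1
  x=-1.845: |R|=0.34770 <1
  x=-3.866: |R|=1.18024 >1
  x=-3.425: |R|=1.03264 >1
Stable set (-3.3333, 0).

(-3.3333,0); λ=-5 ⇒ h* = (10/3)/5 = 0.6667.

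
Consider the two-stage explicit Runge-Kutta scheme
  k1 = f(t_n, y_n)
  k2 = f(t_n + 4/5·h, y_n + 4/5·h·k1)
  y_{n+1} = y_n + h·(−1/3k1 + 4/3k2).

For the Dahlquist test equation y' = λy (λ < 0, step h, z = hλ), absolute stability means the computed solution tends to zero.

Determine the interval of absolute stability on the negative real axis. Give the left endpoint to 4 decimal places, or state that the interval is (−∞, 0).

On y'=λy, z=hλ:
  k1=λy_n ⇒ h·k1=z·y_n;  k2=λ(1+4/5z)y_n ⇒ h·k2=z(1+4/5z)y_n
  y_{n+1}/y_n = 1 − 1/3z + 4/3z(1+4/5z) = 1 + z + 16/15z²
  R(z) = 1 + z + 16/15z².

Boundary: |R(x)|=1, x<0.
x=-1.35: |R|=1.5940
R=1: x+16/15x²=0 ⇒ x=−15/16=-0.9375; min R=1−1/(4·16/15)=0.7656>−1
Confirm numerically:
  x=-0.714: |R|=0.82978 <1
  x=-0.610: |R|=0.78691 <1
  x=-0.441: |R|=0.76645 <1
  x=-0.439: |R|=0.76657 <1
  x=-1.052: |R|=1.12848 >1
  x=-1.018: |R|=1.08741 >1
Stable set (-0.9375, 0).

(-0.9375, 0).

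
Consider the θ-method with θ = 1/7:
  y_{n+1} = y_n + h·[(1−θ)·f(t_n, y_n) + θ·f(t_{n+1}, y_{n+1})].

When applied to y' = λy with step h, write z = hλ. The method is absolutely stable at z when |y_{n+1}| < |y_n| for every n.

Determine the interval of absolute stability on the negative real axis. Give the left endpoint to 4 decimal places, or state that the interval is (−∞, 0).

With y'=λy (z=hλ):
  y_{n+1} = y_n + z·[6/7·y_n + 1/7·y_{n+1}] ⇒ (1 − 1/7z)y_{n+1} = (1 + 6/7z)y_n
  so R(z) = (1 + 6/7z)/(1 − 1/7z).

Need |R(x)|<1, x<0.
x=-1.17: |R|=0.0024
R=−1: 1+6/7x = −1+1/7x ⇒ -5/7x=2 ⇒ x=2/(-5/7)=-2.8000
Confirm numerically:
  x=-2.289: |R|=0.72494 <1
  x=-2.239: |R|=0.69640 <1
  x=-2.231: |R|=0.69180 <1
  x=-1.858: |R|=0.46828 <1
  x=-3.292: |R|=1.23902 >1
  x=-3.289: |R|=1.23763 >1
  x=-2.985: |R|=1.09264 >1
So |R|<1 on (-2.8000, 0).

z∈(-2.8000,0).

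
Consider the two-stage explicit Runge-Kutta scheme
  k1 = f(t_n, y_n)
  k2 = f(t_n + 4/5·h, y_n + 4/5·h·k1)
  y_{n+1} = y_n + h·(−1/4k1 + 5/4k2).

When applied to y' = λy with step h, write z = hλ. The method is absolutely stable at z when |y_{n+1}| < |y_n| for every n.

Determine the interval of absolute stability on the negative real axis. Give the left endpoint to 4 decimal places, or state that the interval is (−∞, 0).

Set f=λy, z=hλ:
  k1=λy_n ⇒ h·k1=z·y_n;  k2=λ(1+4/5z)y_n ⇒ h·k2=z(1+4/5z)y_n
  y_{n+1}/y_n = 1 − 1/4z + 5/4z(1+4/5z) = 1 + z + z²
  so R(z) = 1 + z + z².

Solve |R(x)|<1 on ℝ⁻.
x=-0.55: |R|=0.7525
R=1: x+1x²=0 ⇒ x=−1=-1.0000; min R=1−1/(4·1)=0.7500>−1
Confirm numerically:
  x=-0.891: |R|=0.90288 <1
  x=-0.865: |R|=0.88323 <1
  x=-0.663: |R|=0.77657 <1
  x=-1.519: |R|=1.78836 >1
  x=-1.269: |R|=1.34136 >1
  x=-1.218: |R|=1.26552 >1
So |R|<1 on (-1.0000, 0).

z∈(-1.0000,0).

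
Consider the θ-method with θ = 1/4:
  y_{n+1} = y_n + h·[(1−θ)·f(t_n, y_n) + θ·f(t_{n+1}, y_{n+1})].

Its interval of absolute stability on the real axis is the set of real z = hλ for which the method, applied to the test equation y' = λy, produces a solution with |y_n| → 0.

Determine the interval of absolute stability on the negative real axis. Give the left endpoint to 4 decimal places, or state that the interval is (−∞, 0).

(-4.0000, 0).

Test eqn y'=λy, z=hλ:
  y_{n+1} = y_n + z·[3/4·y_n + 1/4·y_{n+1}] ⇒ (1 − 1/4z)y_{n+1} = (1 + 3/4z)y_n
  Hence R(z) = (1 + 3/4z)/(1 − 1/4z).

Solve |R(x)|<1 on ℝ⁻.
x=-1.42: |R|=0.0480
R=−1: 1+3/4x = −1+1/4x ⇒ -1/2x=2 ⇒ x=2/(-1/2)=-4.0000
Confirm numerically:
  x=-3.820: |R|=0.95396 <1
  x=-3.257: |R|=0.79523 <1
  x=-2.473: |R|=0.52819 <1
  x=-4.547: |R|=1.12800 >1
  x=-4.427: |R|=1.10134 >1
  x=-4.201: |R|=1.04902 >1
So |R|<1 on (-4.0000, 0).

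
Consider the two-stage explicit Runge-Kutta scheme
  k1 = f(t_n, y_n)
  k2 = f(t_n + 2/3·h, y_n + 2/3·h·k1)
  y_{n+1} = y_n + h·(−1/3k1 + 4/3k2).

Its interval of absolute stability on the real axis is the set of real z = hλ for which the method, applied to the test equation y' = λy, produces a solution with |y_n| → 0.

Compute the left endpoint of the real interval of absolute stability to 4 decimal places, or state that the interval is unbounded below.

left endpoint -1.1250.

With y'=λy (z=hλ):
  k1=λy_n ⇒ h·k1=z·y_n;  k2=λ(1+2/3z)y_n ⇒ h·k2=z(1+2/3z)y_n
  y_{n+1}/y_n = 1 − 1/3z + 4/3z(1+2/3z) = 1 + z + 8/9z²
  ⇒ R(z) = 1 + z + 8/9z².

Need |R(x)|<1, x<0.
x=-0.87: |R|=0.8028
R=1: x+8/9x²=0 ⇒ x=−9/8=-1.1250; min R=1−1/(4·8/9)=0.7188>−1
Confirm numerically:
  x=-0.765: |R|=0.75520 <1
  x=-0.615: |R|=0.72120 <1
  x=-0.454: |R|=0.72921 <1
  x=-1.630: |R|=1.73169 >1
  x=-1.544: |R|=1.57505 >1
  x=-1.424: |R|=1.37847 >1
So |R|<1 on (-1.1250, 0).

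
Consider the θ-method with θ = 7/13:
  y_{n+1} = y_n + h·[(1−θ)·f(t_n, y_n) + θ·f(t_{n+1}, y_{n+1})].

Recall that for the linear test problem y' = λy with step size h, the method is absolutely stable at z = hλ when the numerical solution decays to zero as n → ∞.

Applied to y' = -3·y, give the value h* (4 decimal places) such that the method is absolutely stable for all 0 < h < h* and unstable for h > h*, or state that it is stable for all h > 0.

With y'=λy (z=hλ):
  y_{n+1} = y_n + z·[6/13·y_n + 7/13·y_{n+1}] ⇒ (1 − 7/13z)y_{n+1} = (1 + 6/13z)y_n
  ⇒ R(z) = (1 + 6/13z)/(1 − 7/13z).

Solve |R(x)|<1 on ℝ⁻.
x=-0.54: |R|=0.5816
x=-2: |R|=0.0370
x=-10: |R|=0.5663
x=-100: |R|=0.8233
θ=7/13≥1/2 ⇒ |1+6/13x|<|1−7/13x| ∀x<0 ⇒ unbounded interval.

(−∞, 0) — no finite endpoint. Any h>0 works for λ=-3.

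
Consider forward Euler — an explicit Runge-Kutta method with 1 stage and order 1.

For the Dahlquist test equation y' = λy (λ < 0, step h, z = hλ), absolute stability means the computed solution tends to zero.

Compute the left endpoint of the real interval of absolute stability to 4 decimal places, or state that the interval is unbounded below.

left endpoint -2.0000.

On y'=λy, z=hλ:
  order 1, 1-stage ⇒ R(z)=1+z
  (e.g. R(-1.76)=-0.76000, |R|=0.76000)

Solve |R(x)|<1 on ℝ⁻.
x=-1.76: |R|=0.7600
|R(-1.71)|=0.7100 |R(-1.22)|=0.2200 |R(-0.9)|=0.1000
Bisect:
  x_lo=-2.8115 |R|=1.8115  x_hi=-0.2052 |R|=0.7948
  mid=-1.50833 |R|=0.50833 →hi
  mid=-2.15991 |R|=1.15991 →lo
  mid=-1.83412 |R|=0.83412 →hi
  mid=-1.99701 |R|=0.99701 →hi
  mid=-2.07846 |R|=1.07846 →lo
  mid=-2.03774 |R|=1.03774 →lo
  mid=-2.01738 |R|=1.01738 →lo
  ...
  [-2.00004,-1.99988] ⇒ x*=-2.0000
Interval (-2.0000, 0).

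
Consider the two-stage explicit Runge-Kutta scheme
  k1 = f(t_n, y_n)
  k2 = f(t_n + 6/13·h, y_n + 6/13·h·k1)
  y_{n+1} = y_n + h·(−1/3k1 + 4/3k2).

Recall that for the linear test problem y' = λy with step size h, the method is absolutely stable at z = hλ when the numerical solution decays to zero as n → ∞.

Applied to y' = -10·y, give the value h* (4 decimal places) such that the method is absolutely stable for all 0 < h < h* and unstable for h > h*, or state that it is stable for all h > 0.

(-1.6250,0); λ=-10 ⇒ h* = (13/8)/10 = 0.1625.

Set f=λy, z=hλ:
  k1=λy_n ⇒ h·k1=z·y_n;  k2=λ(1+6/13z)y_n ⇒ h·k2=z(1+6/13z)y_n
  y_{n+1}/y_n = 1 − 1/3z + 4/3z(1+6/13z) = 1 + z + 8/13z²
  ⇒ R(z) = 1 + z + 8/13z².

Find x<0 with |R(x)|<1.
x=-0.34: |R|=0.7311
R=1: x+8/13x²=0 ⇒ x=−13/8=-1.6250; min R=1−1/(4·8/13)=0.5938>−1
Confirm numerically:
  x=-1.269: |R|=0.72199 <1
  x=-1.079: |R|=0.63746 <1
  x=-0.837: |R|=0.59412 <1
  x=-2.030: |R|=1.50594 >1
  x=-1.955: |R|=1.39702 >1
Stable set (-1.6250, 0).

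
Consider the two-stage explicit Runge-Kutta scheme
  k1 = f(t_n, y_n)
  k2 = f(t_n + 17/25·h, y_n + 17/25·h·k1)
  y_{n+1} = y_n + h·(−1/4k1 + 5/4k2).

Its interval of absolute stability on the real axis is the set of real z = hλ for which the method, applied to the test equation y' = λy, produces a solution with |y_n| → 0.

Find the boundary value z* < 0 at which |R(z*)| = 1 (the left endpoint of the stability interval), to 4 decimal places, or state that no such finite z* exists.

Set f=λy, z=hλ:
  k1=λy_n ⇒ h·k1=z·y_n;  k2=λ(1+17/25z)y_n ⇒ h·k2=z(1+17/25z)y_n
  y_{n+1}/y_n = 1 − 1/4z + 5/4z(1+17/25z) = 1 + z + 17/20z²
  Hence R(z) = 1 + z + 17/20z².

Find x<0 with |R(x)|<1.
x=-1.02: |R|=0.8643
R=1: x+17/20x²=0 ⇒ x=−20/17=-1.1765; min R=1−1/(4·17/20)=0.7059>−1
Confirm numerically:
  x=-1.095: |R|=0.92417 <1
  x=-1.088: |R|=0.91818 <1
  x=-0.520: |R|=0.70984 <1
  x=-1.687: |R|=1.73207 >1
  x=-1.683: |R|=1.72462 >1
  x=-1.349: |R|=1.19783 >1
So |R|<1 on (-1.1765, 0).

z* = -1.1765.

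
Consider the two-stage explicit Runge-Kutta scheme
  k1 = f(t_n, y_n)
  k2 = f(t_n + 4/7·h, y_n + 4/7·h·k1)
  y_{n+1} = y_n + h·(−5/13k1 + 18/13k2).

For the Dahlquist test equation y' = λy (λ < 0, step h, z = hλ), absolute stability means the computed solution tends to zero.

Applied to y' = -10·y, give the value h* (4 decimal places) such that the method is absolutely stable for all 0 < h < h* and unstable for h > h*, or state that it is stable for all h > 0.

On y'=λy, z=hλ:
  k1=λy_n ⇒ h·k1=z·y_n;  k2=λ(1+4/7z)y_n ⇒ h·k2=z(1+4/7z)y_n
  y_{n+1}/y_n = 1 − 5/13z + 18/13z(1+4/7z) = 1 + z + 72/91z²
  Hence R(z) = 1 + z + 72/91z².

Boundary: |R(x)|=1, x<0.
x=-1.27: |R|=1.0061
R=1: x+72/91x²=0 ⇒ x=−91/72=-1.2639; min R=1−1/(4·72/91)=0.6840>−1
Confirm numerically:
  x=-1.004: |R|=0.79355 <1
  x=-0.894: |R|=0.73836 <1
  x=-0.791: |R|=0.70404 <1
  x=-0.546: |R|=0.68987 <1
  x=-1.807: |R|=1.77649 >1
  x=-1.731: |R|=1.63975 >1
  x=-1.335: |R|=1.07511 >1
Stable set (-1.2639, 0).

(-1.2639,0); λ=-10 ⇒ h* = (91/72)/10 = 0.1264.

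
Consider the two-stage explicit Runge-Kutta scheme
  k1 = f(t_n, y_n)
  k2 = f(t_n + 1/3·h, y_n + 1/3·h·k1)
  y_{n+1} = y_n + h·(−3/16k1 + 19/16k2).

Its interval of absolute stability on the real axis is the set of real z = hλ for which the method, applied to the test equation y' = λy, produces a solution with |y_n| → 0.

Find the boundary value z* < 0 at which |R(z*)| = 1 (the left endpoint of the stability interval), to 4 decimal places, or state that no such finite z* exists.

On y'=λy, z=hλ:
  k1=λy_n ⇒ h·k1=z·y_n;  k2=λ(1+1/3z)y_n ⇒ h·k2=z(1+1/3z)y_n
  y_{n+1}/y_n = 1 − 3/16z + 19/16z(1+1/3z) = 1 + z + 19/48z²
  Hence R(z) = 1 + z + 19/48z².

Find x<0 with |R(x)|<1.
x=-0.92: |R|=0.4150
R=1: x+19/48x²=0 ⇒ x=−48/19=-2.5263; min R=1−1/(4·19/48)=0.3684>−1
Confirm numerically:
  x=-2.408: |R|=0.88723 <1
  x=-2.397: |R|=0.87730 <1
  x=-1.853: |R|=0.50614 <1
  x=-1.154: |R|=0.37314 <1
  x=-2.966: |R|=1.51621 >1
  x=-2.934: |R|=1.47347 >1
  x=-2.644: |R|=1.12317 >1
Stable set (-2.5263, 0).

z* = -2.5263.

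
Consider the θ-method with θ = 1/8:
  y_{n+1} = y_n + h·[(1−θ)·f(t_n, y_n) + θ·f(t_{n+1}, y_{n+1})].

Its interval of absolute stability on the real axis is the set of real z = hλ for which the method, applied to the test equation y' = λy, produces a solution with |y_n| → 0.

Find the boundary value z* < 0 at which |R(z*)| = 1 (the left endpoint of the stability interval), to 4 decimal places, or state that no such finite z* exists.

On y'=λy, z=hλ:
  y_{n+1} = y_n + z·[7/8·y_n + 1/8·y_{n+1}] ⇒ (1 − 1/8z)y_{n+1} = (1 + 7/8z)y_n
  Hence R(z) = (1 + 7/8z)/(1 − 1/8z).

Solve |R(x)|<1 on ℝ⁻.
x=-0.79: |R|=0.2810
R=−1: 1+7/8x = −1+1/8x ⇒ -3/4x=2 ⇒ x=2/(-3/4)=-2.6667
Confirm numerically:
  x=-2.352: |R|=0.81762 <1
  x=-2.161: |R|=0.70141 <1
  x=-1.849: |R|=0.50188 <1
  x=-1.827: |R|=0.48733 <1
  x=-3.044: |R|=1.20500 >1
  x=-3.004: |R|=1.18393 >1
Interval (-2.6667, 0).

z* = -2.6667.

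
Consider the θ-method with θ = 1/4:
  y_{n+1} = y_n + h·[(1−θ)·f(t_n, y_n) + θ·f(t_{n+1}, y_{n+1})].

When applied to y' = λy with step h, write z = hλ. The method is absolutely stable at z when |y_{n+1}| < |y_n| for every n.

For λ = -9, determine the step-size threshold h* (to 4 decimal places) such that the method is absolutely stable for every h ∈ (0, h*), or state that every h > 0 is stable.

On y'=λy, z=hλ:
  y_{n+1} = y_n + z·[3/4·y_n + 1/4·y_{n+1}] ⇒ (1 − 1/4z)y_{n+1} = (1 + 3/4z)y_n
  so R(z) = (1 + 3/4z)/(1 − 1/4z).

Solve |R(x)|<1 on ℝ⁻.
x=-0.73: |R|=0.3827
R=−1: 1+3/4x = −1+1/4x ⇒ -1/2x=2 ⇒ x=2/(-1/2)=-4.0000
Confirm numerically:
  x=-3.702: |R|=0.92262 <1
  x=-3.615: |R|=0.89888 <1
  x=-3.284: |R|=0.80340 <1
  x=-2.424: |R|=0.50934 <1
  x=-4.445: |R|=1.10539 >1
  x=-4.397: |R|=1.09456 >1
  x=-4.332: |R|=1.07969 >1
Stable set (-4.0000, 0).

(-4.0000,0); λ=-9 ⇒ h* = (4)/9 = 0.4444.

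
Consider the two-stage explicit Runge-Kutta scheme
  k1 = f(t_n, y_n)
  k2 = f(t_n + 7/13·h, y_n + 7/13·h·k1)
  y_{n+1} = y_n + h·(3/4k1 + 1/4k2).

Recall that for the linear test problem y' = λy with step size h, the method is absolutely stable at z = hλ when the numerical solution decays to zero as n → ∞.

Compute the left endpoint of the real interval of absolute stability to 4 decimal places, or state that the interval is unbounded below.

Set f=λy, z=hλ:
  k1=λy_n ⇒ h·k1=z·y_n;  k2=λ(1+7/13z)y_n ⇒ h·k2=z(1+7/13z)y_n
  y_{n+1}/y_n = 1 + 3/4z + 1/4z(1+7/13z) = 1 + z + 7/52z²
  ⇒ R(z) = 1 + z + 7/52z².

Boundary: |R(x)|=1, x<0.
x=-0.76: |R|=0.3178
R=1: x+7/52x²=0 ⇒ x=−52/7=-7.4286; min R=1−1/(4·7/52)=-0.8571>−1
Confirm numerically:
  x=-6.280: |R|=0.02902 <1
  x=-5.364: |R|=0.49078 <1
  x=-4.770: |R|=0.70711 <1
  x=-3.189: |R|=0.82000 <1
  x=-7.676: |R|=1.25567 >1
  x=-7.574: |R|=1.14828 >1
So |R|<1 on (-7.4286, 0).

z* = -7.4286.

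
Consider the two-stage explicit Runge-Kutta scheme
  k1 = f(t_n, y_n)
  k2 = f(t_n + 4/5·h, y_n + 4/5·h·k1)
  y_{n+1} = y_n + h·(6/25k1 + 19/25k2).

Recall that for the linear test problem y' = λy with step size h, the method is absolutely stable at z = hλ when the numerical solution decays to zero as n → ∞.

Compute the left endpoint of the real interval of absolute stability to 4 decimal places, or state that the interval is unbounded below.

left endpoint -1.6447.

Test eqn y'=λy, z=hλ:
  k1=λy_n ⇒ h·k1=z·y_n;  k2=λ(1+4/5z)y_n ⇒ h·k2=z(1+4/5z)y_n
  y_{n+1}/y_n = 1 + 6/25z + 19/25z(1+4/5z) = 1 + z + 76/125z²
  R(z) = 1 + z + 76/125z².

Find x<0 with |R(x)|<1.
x=-1.29: |R|=0.7218
R=1: x+76/125x²=0 ⇒ x=−125/76=-1.6447; min R=1−1/(4·76/125)=0.5888>−1
Confirm numerically:
  x=-1.437: |R|=0.81850 <1
  x=-1.369: |R|=0.77049 <1
  x=-1.119: |R|=0.64231 <1
  x=-0.949: |R|=0.59857 <1
  x=-1.845: |R|=1.22465 >1
  x=-1.720: |R|=1.07871 >1
Stable set (-1.6447, 0).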